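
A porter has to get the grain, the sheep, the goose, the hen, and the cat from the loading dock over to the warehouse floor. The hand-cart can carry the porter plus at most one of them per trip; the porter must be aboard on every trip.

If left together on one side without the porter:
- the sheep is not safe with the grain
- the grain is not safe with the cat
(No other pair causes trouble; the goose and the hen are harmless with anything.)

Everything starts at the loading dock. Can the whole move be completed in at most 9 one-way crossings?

No

Counting alone: the porter can take at most 1 across per trip to the warehouse floor, so moving all 5 needs at least 5 loaded trips out, with a return between consecutive ones — at least 9 crossings.
The safety rule pushes this higher. Following every safe sequence of crossings, the most of the 5 that can be at the warehouse floor as the hand-cart arrives there on crossing 9 is 4 — never all 5.
So the move cannot be finished within 9 crossings. (The shortest complete plan takes 11:)
1. Porter goes to the warehouse floor with the grain.  [the loading dock: the cat, the goose, the hen, the sheep | the warehouse floor: the grain]
2. Porter goes back to the loading dock alone.  [the loading dock: the cat, the goose, the hen, the sheep | the warehouse floor: the grain]
3. Porter goes to the warehouse floor with the sheep.  [the loading dock: the cat, the goose, the hen | the warehouse floor: the grain, the sheep]
4. Porter goes back to the loading dock with the grain.  [the loading dock: the cat, the goose, the grain, the hen | the warehouse floor: the sheep]
5. Porter goes to the warehouse floor with the cat.  [the loading dock: the goose, the grain, the hen | the warehouse floor: the cat, the sheep]
6. Porter goes back to the loading dock alone.  [the loading dock: the goose, the grain, the hen | the warehouse floor: the cat, the sheep]
7. Porter goes to the warehouse floor with the goose.  [the loading dock: the grain, the hen | the warehouse floor: the cat, the goose, the sheep]
8. Porter goes back to the loading dock alone.  [the loading dock: the grain, the hen | the warehouse floor: the cat, the goose, the sheep]
9. Porter goes to the warehouse floor with the hen.  [the loading dock: the grain | the warehouse floor: the cat, the goose, the hen, the sheep]
10. Porter goes back to the loading dock alone.  [the loading dock: the grain | the warehouse floor: the cat, the goose, the hen, the sheep]
11. Porter goes to the warehouse floor with the grain.  [the loading dock: — | the warehouse floor: the cat, the goose, the grain, the hen, the sheep]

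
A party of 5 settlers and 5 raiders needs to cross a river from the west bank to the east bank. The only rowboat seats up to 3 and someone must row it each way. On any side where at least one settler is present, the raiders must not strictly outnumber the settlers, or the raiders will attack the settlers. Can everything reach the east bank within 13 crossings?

Yes — this plan uses 11 crossings (≤ 13):
1. 2 raiders → the east bank.  (the west bank: 5S 3R; the east bank: 0S 2R)
2. 1 raider ← the west bank.  (the west bank: 5S 4R; the east bank: 0S 1R)
3. 3 raiders → the east bank.  (the west bank: 5S 1R; the east bank: 0S 4R)
4. 1 raider ← the west bank.  (the west bank: 5S 2R; the east bank: 0S 3R)
5. 3 settlers → the east bank.  (the west bank: 2S 2R; the east bank: 3S 3R)
6. 1 settler and 1 raider ← the west bank.  (the west bank: 3S 3R; the east bank: 2S 2R)
7. 3 settlers → the east bank.  (the west bank: 0S 3R; the east bank: 5S 2R)
8. 1 raider ← the west bank.  (the west bank: 0S 4R; the east bank: 5S 1R)
9. 2 raiders → the east bank.  (the west bank: 0S 2R; the east bank: 5S 3R)
10. 1 raider ← the west bank.  (the west bank: 0S 3R; the east bank: 5S 2R)
11. 3 raiders → the east bank.  (the west bank: 0S 0R; the east bank: 5S 5R)

Yes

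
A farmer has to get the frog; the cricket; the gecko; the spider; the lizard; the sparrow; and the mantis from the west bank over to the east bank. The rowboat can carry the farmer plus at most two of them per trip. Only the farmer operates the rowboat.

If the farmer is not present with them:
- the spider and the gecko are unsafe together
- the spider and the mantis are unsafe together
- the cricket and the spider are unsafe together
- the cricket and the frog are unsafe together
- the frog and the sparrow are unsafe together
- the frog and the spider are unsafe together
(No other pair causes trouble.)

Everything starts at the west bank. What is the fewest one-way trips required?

Counting alone: the farmer can take at most 2 across per trip to the east bank, so moving all 7 needs at least 4 loaded trips out, with a return between consecutive ones — at least 7 crossings.
The safety rule pushes this higher. Following every safe sequence of crossings, the most of the 7 that can be at the east bank as the rowboat arrives there on crossings 7, 9 is 5, 6 respectively — never all 7.
So no plan with fewer than 11 crossings exists, and this one achieves 11:
1. Farmer goes to the east bank with the frog and the spider.
2. Farmer goes back to the west bank with the frog.
3. Farmer goes to the east bank with the frog and the gecko.
4. Farmer goes back to the west bank with the spider.
5. Farmer goes to the east bank with the cricket and the mantis.
6. Farmer goes back to the west bank with the frog.
7. Farmer goes to the east bank with the frog and the lizard.
8. Farmer goes back to the west bank with the frog.
9. Farmer goes to the east bank with the frog and the sparrow.
10. Farmer goes back to the west bank with the frog.
11. Farmer goes to the east bank with the frog and the spider.

11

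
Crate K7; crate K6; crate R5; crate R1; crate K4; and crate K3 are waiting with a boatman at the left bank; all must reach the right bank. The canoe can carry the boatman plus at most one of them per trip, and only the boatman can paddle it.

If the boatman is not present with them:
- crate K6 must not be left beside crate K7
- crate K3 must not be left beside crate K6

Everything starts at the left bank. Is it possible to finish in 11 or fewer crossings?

Counting alone: the boatman can take at most 1 across per trip to the right bank, so moving all 6 needs at least 6 loaded trips out, with a return between consecutive ones — at least 11 crossings.
The safety rule pushes this higher. Following every safe sequence of crossings, the most of the 6 that can be at the right bank as the canoe arrives there on crossing 11 is 5 — never all 6.
So the move cannot be finished within 11 crossings. (The shortest complete plan takes 13:)
1. Boatman goes to the right bank with crate K6.  [the left bank: crate K3, crate K4, crate K7, crate R1, crate R5 | the right bank: crate K6]
2. Boatman goes back to the left bank alone.  [the left bank: crate K3, crate K4, crate K7, crate R1, crate R5 | the right bank: crate K6]
3. Boatman goes to the right bank with crate K7.  [the left bank: crate K3, crate K4, crate R1, crate R5 | the right bank: crate K6, crate K7]
4. Boatman goes back to the left bank with crate K6.  [the left bank: crate K3, crate K4, crate K6, crate R1, crate R5 | the right bank: crate K7]
5. Boatman goes to the right bank with crate K3.  [the left bank: crate K4, crate K6, crate R1, crate R5 | the right bank: crate K3, crate K7]
6. Boatman goes back to the left bank alone.  [the left bank: crate K4, crate K6, crate R1, crate R5 | the right bank: crate K3, crate K7]
7. Boatman goes to the right bank with crate R5.  [the left bank: crate K4, crate K6, crate R1 | the right bank: crate K3, crate K7, crate R5]
8. Boatman goes back to the left bank alone.  [the left bank: crate K4, crate K6, crate R1 | the right bank: crate K3, crate K7, crate R5]
9. Boatman goes to the right bank with crate R1.  [the left bank: crate K4, crate K6 | the right bank: crate K3, crate K7, crate R1, crate R5]
10. Boatman goes back to the left bank alone.  [the left bank: crate K4, crate K6 | the right bank: crate K3, crate K7, crate R1, crate R5]
11. Boatman goes to the right bank with crate K4.  [the left bank: crate K6 | the right bank: crate K3, crate K4, crate K7, crate R1, crate R5]
12. Boatman goes back to the left bank alone.  [the left bank: crate K6 | the right bank: crate K3, crate K4, crate K7, crate R1, crate R5]
13. Boatman goes to the right bank with crate K6.  [the left bank: — | the right bank: crate K3, crate K4, crate K6, crate K7, crate R1, crate R5]

No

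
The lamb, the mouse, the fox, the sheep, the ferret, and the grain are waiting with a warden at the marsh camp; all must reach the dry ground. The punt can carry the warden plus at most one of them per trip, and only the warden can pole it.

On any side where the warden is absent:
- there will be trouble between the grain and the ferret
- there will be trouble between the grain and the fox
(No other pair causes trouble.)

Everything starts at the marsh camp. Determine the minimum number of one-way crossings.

13

Counting alone: the warden can take at most 1 across per trip to the dry ground, so moving all 6 needs at least 6 loaded trips out, with a return between consecutive ones — at least 11 crossings.
The safety rule pushes this higher. Following every safe sequence of crossings, the most of the 6 that can be at the dry ground as the punt arrives there on crossing 11 is 5 — never all 6.
So no plan with fewer than 13 crossings exists, and this one achieves 13:
1. Warden goes to the dry ground with the grain.  [the marsh camp: the ferret, the fox, the lamb, the mouse, the sheep | the dry ground: the grain]
2. Warden goes back to the marsh camp alone.  [the marsh camp: the ferret, the fox, the lamb, the mouse, the sheep | the dry ground: the grain]
3. Warden goes to the dry ground with the lamb.  [the marsh camp: the ferret, the fox, the mouse, the sheep | the dry ground: the grain, the lamb]
4. Warden goes back to the marsh camp alone.  [the marsh camp: the ferret, the fox, the mouse, the sheep | the dry ground: the grain, the lamb]
5. Warden goes to the dry ground with the mouse.  [the marsh camp: the ferret, the fox, the sheep | the dry ground: the grain, the lamb, the mouse]
6. Warden goes back to the marsh camp alone.  [the marsh camp: the ferret, the fox, the sheep | the dry ground: the grain, the lamb, the mouse]
7. Warden goes to the dry ground with the fox.  [the marsh camp: the ferret, the sheep | the dry ground: the fox, the grain, the lamb, the mouse]
8. Warden goes back to the marsh camp with the grain.  [the marsh camp: the ferret, the grain, the sheep | the dry ground: the fox, the lamb, the mouse]
9. Warden goes to the dry ground with the ferret.  [the marsh camp: the grain, the sheep | the dry ground: the ferret, the fox, the lamb, the mouse]
10. Warden goes back to the marsh camp alone.  [the marsh camp: the grain, the sheep | the dry ground: the ferret, the fox, the lamb, the mouse]
11. Warden goes to the dry ground with the sheep.  [the marsh camp: the grain | the dry ground: the ferret, the fox, the lamb, the mouse, the sheep]
12. Warden goes back to the marsh camp alone.  [the marsh camp: the grain | the dry ground: the ferret, the fox, the lamb, the mouse, the sheep]
13. Warden goes to the dry ground with the grain.  [the marsh camp: — | the dry ground: the ferret, the fox, the grain, the lamb, the mouse, the sheep]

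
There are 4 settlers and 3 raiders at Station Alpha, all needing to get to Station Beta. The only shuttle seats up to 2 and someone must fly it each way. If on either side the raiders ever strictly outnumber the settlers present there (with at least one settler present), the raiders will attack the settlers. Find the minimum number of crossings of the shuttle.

11

Counting alone: each trip to Station Beta takes at most 2 across and each return brings at least 1 back, so after t trips out (and t−1 returns) at most 2t − (t−1) of the 7 are across; that first reaches 7 at t = 6, so at least 11 crossings are needed.
The plan below uses exactly 11 crossings, so it is optimal:
1. 2 raiders → Station Beta.  (Station Alpha: 4S 1R; Station Beta: 0S 2R)
2. 1 raider ← Station Alpha.  (Station Alpha: 4S 2R; Station Beta: 0S 1R)
3. 2 raiders → Station Beta.  (Station Alpha: 4S 0R; Station Beta: 0S 3R)
4. 1 raider ← Station Alpha.  (Station Alpha: 4S 1R; Station Beta: 0S 2R)
5. 2 settlers → Station Beta.  (Station Alpha: 2S 1R; Station Beta: 2S 2R)
6. 1 raider ← Station Alpha.  (Station Alpha: 2S 2R; Station Beta: 2S 1R)
7. 1 settler and 1 raider → Station Beta.  (Station Alpha: 1S 1R; Station Beta: 3S 2R)
8. 1 settler ← Station Alpha.  (Station Alpha: 2S 1R; Station Beta: 2S 2R)
9. 1 settler and 1 raider → Station Beta.  (Station Alpha: 1S 0R; Station Beta: 3S 3R)
10. 1 raider ← Station Alpha.  (Station Alpha: 1S 1R; Station Beta: 3S 2R)
11. 1 settler and 1 raider → Station Beta.  (Station Alpha: 0S 0R; Station Beta: 4S 3R)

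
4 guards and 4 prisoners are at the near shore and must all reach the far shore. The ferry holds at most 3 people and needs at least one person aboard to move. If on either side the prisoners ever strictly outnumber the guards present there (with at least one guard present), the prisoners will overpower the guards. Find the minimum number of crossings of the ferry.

Counting alone: each trip to the far shore takes at most 3 across and each return brings at least 1 back, so after t trips out (and t−1 returns) at most 3t − (t−1) of the 8 are across; that first reaches 8 at t = 4, so at least 7 crossings are needed.
The safety rule pushes this higher. Following every safe sequence of crossings, the most of the 8 that can be at the far shore as the ferry arrives there on crossing 7 is 7 — never all 8.
So no plan with fewer than 9 crossings exists, and this one achieves 9:
1. 2 prisoners → the far shore.  (the near shore: 4G 2P; the far shore: 0G 2P)
2. 1 prisoner ← the near shore.  (the near shore: 4G 3P; the far shore: 0G 1P)
3. 3 prisoners → the far shore.  (the near shore: 4G 0P; the far shore: 0G 4P)
4. 1 prisoner ← the near shore.  (the near shore: 4G 1P; the far shore: 0G 3P)
5. 3 guards → the far shore.  (the near shore: 1G 1P; the far shore: 3G 3P)
6. 1 guard and 1 prisoner ← the near shore.  (the near shore: 2G 2P; the far shore: 2G 2P)
7. 2 guards → the far shore.  (the near shore: 0G 2P; the far shore: 4G 2P)
8. 1 prisoner ← the near shore.  (the near shore: 0G 3P; the far shore: 4G 1P)
9. 3 prisoners → the far shore.  (the near shore: 0G 0P; the far shore: 4G 4P)

9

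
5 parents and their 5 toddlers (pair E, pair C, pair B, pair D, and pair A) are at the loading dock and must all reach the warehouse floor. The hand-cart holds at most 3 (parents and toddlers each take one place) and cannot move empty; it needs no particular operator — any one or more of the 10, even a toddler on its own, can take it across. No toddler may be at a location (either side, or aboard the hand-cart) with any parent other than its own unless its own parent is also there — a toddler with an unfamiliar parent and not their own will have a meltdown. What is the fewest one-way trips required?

11

Counting alone: each trip to the warehouse floor takes at most 3 across and each return brings at least 1 back, so after t trips out (and t−1 returns) at most 3t − (t−1) of the 10 are across; that first reaches 10 at t = 5, so at least 9 crossings are needed.
The safety rule pushes this higher. Following every safe sequence of crossings, the most of the 10 that can be at the warehouse floor as the hand-cart arrives there on crossing 9 is 9 — never all 10.
So no plan with fewer than 11 crossings exists, and this one achieves 11:
1. parent E and toddler E cross → the warehouse floor.
2. parent E crosses ← the loading dock.
3. toddler B, toddler C, and toddler D cross → the warehouse floor.
4. toddler E crosses ← the loading dock.
5. parent B, parent C, and parent D cross → the warehouse floor.
6. parent C and toddler C cross ← the loading dock.
7. parent A, parent C, and parent E cross → the warehouse floor.
8. toddler B crosses ← the loading dock.
9. toddler C and toddler E cross → the warehouse floor.
10. toddler E crosses ← the loading dock.
11. toddler A, toddler B, and toddler E cross → the warehouse floor.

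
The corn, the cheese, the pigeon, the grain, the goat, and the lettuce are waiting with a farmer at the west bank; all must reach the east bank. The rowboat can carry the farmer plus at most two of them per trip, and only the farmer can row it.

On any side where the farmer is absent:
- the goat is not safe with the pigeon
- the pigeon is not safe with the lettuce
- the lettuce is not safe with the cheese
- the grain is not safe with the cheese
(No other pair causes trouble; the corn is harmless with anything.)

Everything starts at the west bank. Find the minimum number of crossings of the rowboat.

7

Counting alone: the farmer can take at most 2 across per trip to the east bank, so moving all 6 needs at least 3 loaded trips out, with a return between consecutive ones — at least 5 crossings.
The safety rule pushes this higher. Following every safe sequence of crossings, the most of the 6 that can be at the east bank as the rowboat arrives there on crossing 5 is 5 — never all 6.
So no plan with fewer than 7 crossings exists, and this one achieves 7:
1. Farmer goes to the east bank with the cheese and the pigeon.
2. Farmer goes back to the west bank alone.
3. Farmer goes to the east bank with the corn and the grain.
4. Farmer goes back to the west bank with the cheese.
5. Farmer goes to the east bank with the goat and the lettuce.
6. Farmer goes back to the west bank with the pigeon.
7. Farmer goes to the east bank with the cheese and the pigeon.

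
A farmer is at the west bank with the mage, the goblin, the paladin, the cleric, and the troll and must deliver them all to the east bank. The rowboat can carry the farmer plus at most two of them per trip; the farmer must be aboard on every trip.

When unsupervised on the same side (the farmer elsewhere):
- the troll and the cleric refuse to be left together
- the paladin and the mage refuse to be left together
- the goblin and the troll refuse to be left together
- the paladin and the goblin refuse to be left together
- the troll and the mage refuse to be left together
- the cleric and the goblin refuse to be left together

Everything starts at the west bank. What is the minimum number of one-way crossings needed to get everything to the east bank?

Whatever the first load, the items left behind include a forbidden pair without the farmer. No opening move is safe, so no plan exists.

impossible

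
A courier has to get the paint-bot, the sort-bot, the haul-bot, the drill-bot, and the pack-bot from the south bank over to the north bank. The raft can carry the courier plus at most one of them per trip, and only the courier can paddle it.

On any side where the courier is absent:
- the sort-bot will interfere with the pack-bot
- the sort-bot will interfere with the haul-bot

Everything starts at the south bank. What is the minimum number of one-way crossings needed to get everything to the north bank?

11

Counting alone: the courier can take at most 1 across per trip to the north bank, so moving all 5 needs at least 5 loaded trips out, with a return between consecutive ones — at least 9 crossings.
The safety rule pushes this higher. Following every safe sequence of crossings, the most of the 5 that can be at the north bank as the raft arrives there on crossing 9 is 4 — never all 5.
So no plan with fewer than 11 crossings exists, and this one achieves 11:
1. Courier goes to the north bank with the sort-bot.  [the south bank: the drill-bot, the haul-bot, the pack-bot, the paint-bot | the north bank: the sort-bot]
2. Courier goes back to the south bank alone.  [the south bank: the drill-bot, the haul-bot, the pack-bot, the paint-bot | the north bank: the sort-bot]
3. Courier goes to the north bank with the paint-bot.  [the south bank: the drill-bot, the haul-bot, the pack-bot | the north bank: the paint-bot, the sort-bot]
4. Courier goes back to the south bank alone.  [the south bank: the drill-bot, the haul-bot, the pack-bot | the north bank: the paint-bot, the sort-bot]
5. Courier goes to the north bank with the haul-bot.  [the south bank: the drill-bot, the pack-bot | the north bank: the haul-bot, the paint-bot, the sort-bot]
6. Courier goes back to the south bank with the sort-bot.  [the south bank: the drill-bot, the pack-bot, the sort-bot | the north bank: the haul-bot, the paint-bot]
7. Courier goes to the north bank with the pack-bot.  [the south bank: the drill-bot, the sort-bot | the north bank: the haul-bot, the pack-bot, the paint-bot]
8. Courier goes back to the south bank alone.  [the south bank: the drill-bot, the sort-bot | the north bank: the haul-bot, the pack-bot, the paint-bot]
9. Courier goes to the north bank with the drill-bot.  [the south bank: the sort-bot | the north bank: the drill-bot, the haul-bot, the pack-bot, the paint-bot]
10. Courier goes back to the south bank alone.  [the south bank: the sort-bot | the north bank: the drill-bot, the haul-bot, the pack-bot, the paint-bot]
11. Courier goes to the north bank with the sort-bot.  [the south bank: — | the north bank: the drill-bot, the haul-bot, the pack-bot, the paint-bot, the sort-bot]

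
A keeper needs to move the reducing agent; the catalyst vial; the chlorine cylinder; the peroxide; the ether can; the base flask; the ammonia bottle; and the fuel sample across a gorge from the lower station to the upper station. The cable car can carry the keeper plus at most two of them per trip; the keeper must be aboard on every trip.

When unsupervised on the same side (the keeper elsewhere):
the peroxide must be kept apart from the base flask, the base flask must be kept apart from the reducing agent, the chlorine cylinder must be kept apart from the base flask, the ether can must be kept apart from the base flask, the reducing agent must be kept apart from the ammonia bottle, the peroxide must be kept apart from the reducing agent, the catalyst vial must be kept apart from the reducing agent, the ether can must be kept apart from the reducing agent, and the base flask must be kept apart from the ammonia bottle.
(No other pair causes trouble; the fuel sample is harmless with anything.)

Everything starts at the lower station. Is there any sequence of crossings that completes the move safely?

Following every safe sequence of crossings from the start, the most of the 8 that can be at the upper station as the cable car arrives there on crossings 1, 3, 5, 7 is 2, 3, 4, 5 respectively; the best ever achieved is 5 of 8.
From crossing 9 on, no configuration arises that was not already reachable earlier: only 60 distinct safe configurations (who is on which side, and where the cable car is) can ever be reached, none of them has everyone across, and every continuation just revisits them. So no valid plan exists.

No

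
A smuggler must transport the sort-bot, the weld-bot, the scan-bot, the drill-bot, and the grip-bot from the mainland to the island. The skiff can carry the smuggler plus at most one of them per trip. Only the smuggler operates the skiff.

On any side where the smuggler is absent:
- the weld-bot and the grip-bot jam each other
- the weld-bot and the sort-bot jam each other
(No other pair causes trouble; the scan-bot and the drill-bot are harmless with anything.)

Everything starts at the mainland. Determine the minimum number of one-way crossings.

11

Counting alone: the smuggler can take at most 1 across per trip to the island, so moving all 5 needs at least 5 loaded trips out, with a return between consecutive ones — at least 9 crossings.
The safety rule pushes this higher. Following every safe sequence of crossings, the most of the 5 that can be at the island as the skiff arrives there on crossing 9 is 4 — never all 5.
So no plan with fewer than 11 crossings exists, and this one achieves 11:
1. Smuggler goes to the island with the weld-bot.  [the mainland: the drill-bot, the grip-bot, the scan-bot, the sort-bot | the island: the weld-bot]
2. Smuggler goes back to the mainland alone.  [the mainland: the drill-bot, the grip-bot, the scan-bot, the sort-bot | the island: the weld-bot]
3. Smuggler goes to the island with the sort-bot.  [the mainland: the drill-bot, the grip-bot, the scan-bot | the island: the sort-bot, the weld-bot]
4. Smuggler goes back to the mainland with the weld-bot.  [the mainland: the drill-bot, the grip-bot, the scan-bot, the weld-bot | the island: the sort-bot]
5. Smuggler goes to the island with the grip-bot.  [the mainland: the drill-bot, the scan-bot, the weld-bot | the island: the grip-bot, the sort-bot]
6. Smuggler goes back to the mainland alone.  [the mainland: the drill-bot, the scan-bot, the weld-bot | the island: the grip-bot, the sort-bot]
7. Smuggler goes to the island with the scan-bot.  [the mainland: the drill-bot, the weld-bot | the island: the grip-bot, the scan-bot, the sort-bot]
8. Smuggler goes back to the mainland alone.  [the mainland: the drill-bot, the weld-bot | the island: the grip-bot, the scan-bot, the sort-bot]
9. Smuggler goes to the island with the drill-bot.  [the mainland: the weld-bot | the island: the drill-bot, the grip-bot, the scan-bot, the sort-bot]
10. Smuggler goes back to the mainland alone.  [the mainland: the weld-bot | the island: the drill-bot, the grip-bot, the scan-bot, the sort-bot]
11. Smuggler goes to the island with the weld-bot.  [the mainland: — | the island: the drill-bot, the grip-bot, the scan-bot, the sort-bot, the weld-bot]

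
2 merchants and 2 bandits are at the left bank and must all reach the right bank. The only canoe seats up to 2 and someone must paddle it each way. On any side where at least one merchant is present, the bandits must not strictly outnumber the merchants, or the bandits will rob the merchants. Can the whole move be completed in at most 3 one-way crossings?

No

Counting alone: each trip to the right bank takes at most 2 across and each return brings at least 1 back, so after t trips out (and t−1 returns) at most 2t − (t−1) of the 4 are across; that first reaches 4 at t = 3, so at least 5 crossings are needed.
Since 3 < 5, 3 crossings cannot be enough. (The shortest complete plan in fact takes 5:)
1. 2 bandits → the right bank.  (the left bank: 2M 0B; the right bank: 0M 2B)
2. 1 bandit ← the left bank.  (the left bank: 2M 1B; the right bank: 0M 1B)
3. 2 merchants → the right bank.  (the left bank: 0M 1B; the right bank: 2M 1B)
4. 1 bandit ← the left bank.  (the left bank: 0M 2B; the right bank: 2M 0B)
5. 2 bandits → the right bank.  (the left bank: 0M 0B; the right bank: 2M 2B)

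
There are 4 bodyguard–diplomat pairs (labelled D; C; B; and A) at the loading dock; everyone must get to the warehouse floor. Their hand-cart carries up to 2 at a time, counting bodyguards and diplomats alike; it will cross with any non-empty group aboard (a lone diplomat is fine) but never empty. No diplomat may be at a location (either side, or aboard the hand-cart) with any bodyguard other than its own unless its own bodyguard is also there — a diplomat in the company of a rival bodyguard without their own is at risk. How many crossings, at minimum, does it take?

Following every safe sequence of crossings from the start, the most of the 8 that can be at the warehouse floor as the hand-cart arrives there on crossings 1, 3, 5 is 2, 3, 4 respectively; the best ever achieved is 4 of 8.
From crossing 7 on, no configuration arises that was not already reachable earlier: only 44 distinct safe configurations (who is on which side, and where the hand-cart is) can ever be reached, none of them has everyone across, and every continuation just revisits them. So no valid plan exists.

impossible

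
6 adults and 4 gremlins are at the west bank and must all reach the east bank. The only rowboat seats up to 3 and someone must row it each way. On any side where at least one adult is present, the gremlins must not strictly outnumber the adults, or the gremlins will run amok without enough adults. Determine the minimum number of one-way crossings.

9

Counting alone: each trip to the east bank takes at most 3 across and each return brings at least 1 back, so after t trips out (and t−1 returns) at most 3t − (t−1) of the 10 are across; that first reaches 10 at t = 5, so at least 9 crossings are needed.
The plan below uses exactly 9 crossings, so it is optimal:
1. 2 gremlins → the east bank.  (the west bank: 6A 2G; the east bank: 0A 2G)
2. 1 gremlin ← the west bank.  (the west bank: 6A 3G; the east bank: 0A 1G)
3. 3 gremlins → the east bank.  (the west bank: 6A 0G; the east bank: 0A 4G)
4. 1 gremlin ← the west bank.  (the west bank: 6A 1G; the east bank: 0A 3G)
5. 3 adults → the east bank.  (the west bank: 3A 1G; the east bank: 3A 3G)
6. 1 gremlin ← the west bank.  (the west bank: 3A 2G; the east bank: 3A 2G)
7. 1 adult and 2 gremlins → the east bank.  (the west bank: 2A 0G; the east bank: 4A 4G)
8. 1 gremlin ← the west bank.  (the west bank: 2A 1G; the east bank: 4A 3G)
9. 2 adults and 1 gremlin → the east bank.  (the west bank: 0A 0G; the east bank: 6A 4G)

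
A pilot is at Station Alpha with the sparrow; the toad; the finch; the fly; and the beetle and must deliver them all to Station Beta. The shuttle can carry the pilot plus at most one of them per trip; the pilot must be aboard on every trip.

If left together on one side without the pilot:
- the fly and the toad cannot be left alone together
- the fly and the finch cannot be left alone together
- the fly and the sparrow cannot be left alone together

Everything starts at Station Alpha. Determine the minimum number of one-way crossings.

impossible

Following every safe sequence of crossings from the start, the most of the 5 that can be at Station Beta as the shuttle arrives there on crossings 1, 3, 5 is 1, 2, 3 respectively; the best ever achieved is 3 of 5.
From crossing 7 on, no configuration arises that was not already reachable earlier: only 18 distinct safe configurations (who is on which side, and where the shuttle is) can ever be reached, none of them has everyone across, and every continuation just revisits them. So no valid plan exists.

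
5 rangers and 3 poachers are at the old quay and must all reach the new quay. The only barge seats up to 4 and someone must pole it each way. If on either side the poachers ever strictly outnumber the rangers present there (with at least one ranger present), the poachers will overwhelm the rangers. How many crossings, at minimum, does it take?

5

Counting alone: each trip to the new quay takes at most 4 across and each return brings at least 1 back, so after t trips out (and t−1 returns) at most 4t − (t−1) of the 8 are across; that first reaches 8 at t = 3, so at least 5 crossings are needed.
The plan below uses exactly 5 crossings, so it is optimal:
1. 2 poachers → the new quay.  (the old quay: 5R 1P; the new quay: 0R 2P)
2. 1 poacher ← the old quay.  (the old quay: 5R 2P; the new quay: 0R 1P)
3. 3 rangers and 1 poacher → the new quay.  (the old quay: 2R 1P; the new quay: 3R 2P)
4. 1 poacher ← the old quay.  (the old quay: 2R 2P; the new quay: 3R 1P)
5. 2 rangers and 2 poachers → the new quay.  (the old quay: 0R 0P; the new quay: 5R 3P)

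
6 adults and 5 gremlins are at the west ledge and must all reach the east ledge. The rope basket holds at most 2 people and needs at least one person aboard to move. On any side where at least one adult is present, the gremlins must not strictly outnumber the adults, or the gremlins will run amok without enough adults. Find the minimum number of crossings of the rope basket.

19

Counting alone: each trip to the east ledge takes at most 2 across and each return brings at least 1 back, so after t trips out (and t−1 returns) at most 2t − (t−1) of the 11 are across; that first reaches 11 at t = 10, so at least 19 crossings are needed.
The plan below uses exactly 19 crossings, so it is optimal:
1. 2 gremlins → the east ledge.  (the west ledge: 6A 3G; the east ledge: 0A 2G)
2. 1 gremlin ← the west ledge.  (the west ledge: 6A 4G; the east ledge: 0A 1G)
3. 2 gremlins → the east ledge.  (the west ledge: 6A 2G; the east ledge: 0A 3G)
4. 1 gremlin ← the west ledge.  (the west ledge: 6A 3G; the east ledge: 0A 2G)
5. 2 adults → the east ledge.  (the west ledge: 4A 3G; the east ledge: 2A 2G)
6. 1 gremlin ← the west ledge.  (the west ledge: 4A 4G; the east ledge: 2A 1G)
7. 1 adult and 1 gremlin → the east ledge.  (the west ledge: 3A 3G; the east ledge: 3A 2G)
8. 1 adult ← the west ledge.  (the west ledge: 4A 3G; the east ledge: 2A 2G)
9. 1 adult and 1 gremlin → the east ledge.  (the west ledge: 3A 2G; the east ledge: 3A 3G)
10. 1 gremlin ← the west ledge.  (the west ledge: 3A 3G; the east ledge: 3A 2G)
11. 1 adult and 1 gremlin → the east ledge.  (the west ledge: 2A 2G; the east ledge: 4A 3G)
12. 1 adult ← the west ledge.  (the west ledge: 3A 2G; the east ledge: 3A 3G)
13. 1 adult and 1 gremlin → the east ledge.  (the west ledge: 2A 1G; the east ledge: 4A 4G)
14. 1 gremlin ← the west ledge.  (the west ledge: 2A 2G; the east ledge: 4A 3G)
15. 1 adult and 1 gremlin → the east ledge.  (the west ledge: 1A 1G; the east ledge: 5A 4G)
16. 1 adult ← the west ledge.  (the west ledge: 2A 1G; the east ledge: 4A 4G)
17. 1 adult and 1 gremlin → the east ledge.  (the west ledge: 1A 0G; the east ledge: 5A 5G)
18. 1 gremlin ← the west ledge.  (the west ledge: 1A 1G; the east ledge: 5A 4G)
19. 1 adult and 1 gremlin → the east ledge.  (the west ledge: 0A 0G; the east ledge: 6A 5G)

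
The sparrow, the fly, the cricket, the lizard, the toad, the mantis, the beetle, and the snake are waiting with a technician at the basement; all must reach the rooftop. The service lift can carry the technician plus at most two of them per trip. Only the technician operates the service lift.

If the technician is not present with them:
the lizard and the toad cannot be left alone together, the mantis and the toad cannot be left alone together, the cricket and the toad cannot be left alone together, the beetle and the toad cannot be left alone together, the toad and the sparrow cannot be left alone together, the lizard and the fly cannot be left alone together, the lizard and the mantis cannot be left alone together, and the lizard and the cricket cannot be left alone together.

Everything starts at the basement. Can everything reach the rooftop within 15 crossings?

Yes

Yes — this plan uses 13 crossings (≤ 15):
1. Technician goes to the rooftop with the lizard and the toad.  [the basement: the beetle, the cricket, the fly, the mantis, the snake, the sparrow | the rooftop: the lizard, the toad]
2. Technician goes back to the basement with the lizard.  [the basement: the beetle, the cricket, the fly, the lizard, the mantis, the snake, the sparrow | the rooftop: the toad]
3. Technician goes to the rooftop with the lizard and the sparrow.  [the basement: the beetle, the cricket, the fly, the mantis, the snake | the rooftop: the lizard, the sparrow, the toad]
4. Technician goes back to the basement with the toad.  [the basement: the beetle, the cricket, the fly, the mantis, the snake, the toad | the rooftop: the lizard, the sparrow]
5. Technician goes to the rooftop with the beetle and the toad.  [the basement: the cricket, the fly, the mantis, the snake | the rooftop: the beetle, the lizard, the sparrow, the toad]
6. Technician goes back to the basement with the toad.  [the basement: the cricket, the fly, the mantis, the snake, the toad | the rooftop: the beetle, the lizard, the sparrow]
7. Technician goes to the rooftop with the cricket and the mantis.  [the basement: the fly, the snake, the toad | the rooftop: the beetle, the cricket, the lizard, the mantis, the sparrow]
8. Technician goes back to the basement with the lizard.  [the basement: the fly, the lizard, the snake, the toad | the rooftop: the beetle, the cricket, the mantis, the sparrow]
9. Technician goes to the rooftop with the fly and the lizard.  [the basement: the snake, the toad | the rooftop: the beetle, the cricket, the fly, the lizard, the mantis, the sparrow]
10. Technician goes back to the basement with the lizard.  [the basement: the lizard, the snake, the toad | the rooftop: the beetle, the cricket, the fly, the mantis, the sparrow]
11. Technician goes to the rooftop with the lizard and the snake.  [the basement: the toad | the rooftop: the beetle, the cricket, the fly, the lizard, the mantis, the snake, the sparrow]
12. Technician goes back to the basement with the lizard.  [the basement: the lizard, the toad | the rooftop: the beetle, the cricket, the fly, the mantis, the snake, the sparrow]
13. Technician goes to the rooftop with the lizard and the toad.  [the basement: — | the rooftop: the beetle, the cricket, the fly, the lizard, the mantis, the snake, the sparrow, the toad]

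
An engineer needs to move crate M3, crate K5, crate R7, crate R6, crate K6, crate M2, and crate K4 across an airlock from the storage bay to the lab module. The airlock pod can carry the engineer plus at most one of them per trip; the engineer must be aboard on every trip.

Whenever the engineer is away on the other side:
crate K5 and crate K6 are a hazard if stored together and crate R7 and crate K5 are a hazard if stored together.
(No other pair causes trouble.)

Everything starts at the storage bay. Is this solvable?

1. Engineer goes to the lab module with crate K5.
2. Engineer goes back to the storage bay alone.
3. Engineer goes to the lab module with crate M3.
4. Engineer goes back to the storage bay alone.
5. Engineer goes to the lab module with crate R7.
6. Engineer goes back to the storage bay with crate K5.
7. Engineer goes to the lab module with crate K6.
8. Engineer goes back to the storage bay alone.
9. Engineer goes to the lab module with crate R6.
10. Engineer goes back to the storage bay alone.
11. Engineer goes to the lab module with crate M2.
12. Engineer goes back to the storage bay alone.
13. Engineer goes to the lab module with crate K4.
14. Engineer goes back to the storage bay alone.
15. Engineer goes to the lab module with crate K5.

Yes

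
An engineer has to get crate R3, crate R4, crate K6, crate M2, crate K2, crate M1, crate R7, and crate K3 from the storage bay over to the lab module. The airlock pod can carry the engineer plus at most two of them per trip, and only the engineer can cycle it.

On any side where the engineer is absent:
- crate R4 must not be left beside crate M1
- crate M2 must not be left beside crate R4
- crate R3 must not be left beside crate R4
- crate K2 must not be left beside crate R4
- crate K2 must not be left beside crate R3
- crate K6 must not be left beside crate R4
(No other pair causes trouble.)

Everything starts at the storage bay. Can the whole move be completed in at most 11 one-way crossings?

No

Counting alone: the engineer can take at most 2 across per trip to the lab module, so moving all 8 needs at least 4 loaded trips out, with a return between consecutive ones — at least 7 crossings.
The safety rule pushes this higher. Following every safe sequence of crossings, the most of the 8 that can be at the lab module as the airlock pod arrives there on crossings 7, 9, 11 is 5, 6, 7 respectively — never all 8.
So the move cannot be finished within 11 crossings. (The shortest complete plan takes 13:)
1. Engineer goes to the lab module with crate R3 and crate R4.
2. Engineer goes back to the storage bay with crate R3.
3. Engineer goes to the lab module with crate K6 and crate R3.
4. Engineer goes back to the storage bay with crate R4.
5. Engineer goes to the lab module with crate M2 and crate R4.
6. Engineer goes back to the storage bay with crate R4.
7. Engineer goes to the lab module with crate M1 and crate R4.
8. Engineer goes back to the storage bay with crate R4.
9. Engineer goes to the lab module with crate R4 and crate R7.
10. Engineer goes back to the storage bay with crate R4.
11. Engineer goes to the lab module with crate K3 and crate R4.
12. Engineer goes back to the storage bay with crate R4.
13. Engineer goes to the lab module with crate K2 and crate R4.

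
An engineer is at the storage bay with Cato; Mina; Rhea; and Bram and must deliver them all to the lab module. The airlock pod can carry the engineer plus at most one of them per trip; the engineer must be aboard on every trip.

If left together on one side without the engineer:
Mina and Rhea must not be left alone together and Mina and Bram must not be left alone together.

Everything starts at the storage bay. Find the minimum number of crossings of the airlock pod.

Counting alone: the engineer can take at most 1 across per trip to the lab module, so moving all 4 needs at least 4 loaded trips out, with a return between consecutive ones — at least 7 crossings.
The safety rule pushes this higher. Following every safe sequence of crossings, the most of the 4 that can be at the lab module as the airlock pod arrives there on crossing 7 is 3 — never all 4.
So no plan with fewer than 9 crossings exists, and this one achieves 9:
1. Engineer goes to the lab module with Mina.  [the storage bay: Bram, Cato, Rhea | the lab module: Mina]
2. Engineer goes back to the storage bay alone.  [the storage bay: Bram, Cato, Rhea | the lab module: Mina]
3. Engineer goes to the lab module with Cato.  [the storage bay: Bram, Rhea | the lab module: Cato, Mina]
4. Engineer goes back to the storage bay alone.  [the storage bay: Bram, Rhea | the lab module: Cato, Mina]
5. Engineer goes to the lab module with Rhea.  [the storage bay: Bram | the lab module: Cato, Mina, Rhea]
6. Engineer goes back to the storage bay with Mina.  [the storage bay: Bram, Mina | the lab module: Cato, Rhea]
7. Engineer goes to the lab module with Bram.  [the storage bay: Mina | the lab module: Bram, Cato, Rhea]
8. Engineer goes back to the storage bay alone.  [the storage bay: Mina | the lab module: Bram, Cato, Rhea]
9. Engineer goes to the lab module with Mina.  [the storage bay: — | the lab module: Bram, Cato, Mina, Rhea]

9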